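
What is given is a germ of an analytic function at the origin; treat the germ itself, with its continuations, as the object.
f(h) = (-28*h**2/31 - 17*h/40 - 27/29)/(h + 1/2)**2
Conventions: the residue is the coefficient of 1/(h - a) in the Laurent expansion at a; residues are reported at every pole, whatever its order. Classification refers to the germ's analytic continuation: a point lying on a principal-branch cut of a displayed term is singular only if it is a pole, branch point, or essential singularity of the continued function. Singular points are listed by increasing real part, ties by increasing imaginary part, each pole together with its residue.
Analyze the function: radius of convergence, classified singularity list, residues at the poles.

Denominator factor (h + 1/2)^2: pole of order 2 at -1/2, modulus 1/2.
The radius of convergence is the smallest modulus among the singular points: 1/2.
At the order-2 pole -1/2 set g(h) = (h - (-1/2))^2*f(h) = -28*h**2/31 - 17*h/40 - 27/29.
Order-2 pole: residue = g'(a); g'(-1/2) = 593/1240, so the residue is 593/1240.

Radius of convergence at 0: 1/2.
At -1/2: a pole of order 2; residue 593/1240.


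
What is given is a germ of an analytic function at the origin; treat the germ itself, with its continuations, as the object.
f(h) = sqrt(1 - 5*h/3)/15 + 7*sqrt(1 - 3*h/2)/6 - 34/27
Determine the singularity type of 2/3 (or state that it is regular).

The point is an algebraic (square-root) branch point.

The term (7/6)*sqrt(1 - h/(2/3)) has argument 1 - 2/3/(2/3) = 0 at 2/3: a square-root (algebraic, two-sheeted) branch point; the remaining terms are analytic or single-valued there.


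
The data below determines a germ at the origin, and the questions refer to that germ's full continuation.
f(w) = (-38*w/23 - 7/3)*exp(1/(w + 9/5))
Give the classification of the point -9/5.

The exponent 1/(w - (-9/5)) has a pole at -9/5, so exp(1/(w - (-9/5))) takes every nonzero value near it: an essential singularity (not a pole of any order).

The point is an essential singularity.


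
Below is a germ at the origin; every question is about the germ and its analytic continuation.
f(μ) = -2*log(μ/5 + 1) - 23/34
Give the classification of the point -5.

The term (-2)*log(1 - μ/(-5)) has argument 1 - -5/(-5) = 0 at -5: a logarithmic (infinitely-sheeted) branch point; the remaining terms are analytic or single-valued there.

The point is a logarithmic branch point.


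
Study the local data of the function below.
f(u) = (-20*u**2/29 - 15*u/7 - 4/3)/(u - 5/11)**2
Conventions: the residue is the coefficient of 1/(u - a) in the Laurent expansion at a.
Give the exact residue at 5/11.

At the order-2 pole 5/11 set g(u) = (u - (5/11))^2*f(u) = -20*u**2/29 - 15*u/7 - 4/3.
Order-2 pole: residue = g'(a); g'(5/11) = -6185/2233, so the residue is -6185/2233.

The residue is -6185/2233.


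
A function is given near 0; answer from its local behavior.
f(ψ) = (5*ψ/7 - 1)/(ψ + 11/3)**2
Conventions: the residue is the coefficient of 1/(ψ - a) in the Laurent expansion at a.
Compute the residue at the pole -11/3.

The residue is 5/7.

At the order-2 pole -11/3 set g(ψ) = (ψ - (-11/3))^2*f(ψ) = 5*ψ/7 - 1.
Order-2 pole: residue = g'(a); g'(-11/3) = 5/7, so the residue is 5/7.


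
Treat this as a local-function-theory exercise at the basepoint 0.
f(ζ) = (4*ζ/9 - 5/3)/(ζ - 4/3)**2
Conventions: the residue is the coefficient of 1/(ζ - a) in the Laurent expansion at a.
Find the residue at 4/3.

At the order-2 pole 4/3 set g(ζ) = (ζ - (4/3))^2*f(ζ) = 4*ζ/9 - 5/3.
Order-2 pole: residue = g'(a); g'(4/3) = 4/9, so the residue is 4/9.

The residue is 4/9.


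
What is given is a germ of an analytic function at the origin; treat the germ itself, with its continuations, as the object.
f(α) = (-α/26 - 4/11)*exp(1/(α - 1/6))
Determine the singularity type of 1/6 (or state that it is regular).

The point is an essential singularity.

The exponent 1/(α - (1/6)) has a pole at 1/6, so exp(1/(α - (1/6))) takes every nonzero value near it: an essential singularity (not a pole of any order).


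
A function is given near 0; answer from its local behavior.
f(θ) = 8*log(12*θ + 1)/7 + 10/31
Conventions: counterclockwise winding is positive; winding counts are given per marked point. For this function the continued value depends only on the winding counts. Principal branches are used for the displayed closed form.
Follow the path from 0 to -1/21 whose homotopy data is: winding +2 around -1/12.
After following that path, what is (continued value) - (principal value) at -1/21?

The rational part is single-valued and drops out of the difference; each branch term changes only by its own monodromy.
(8/7)*log(1 - θ/(-1/12)): each positive loop around -1/12 adds 2*pi*i to the log, so winding +2 contributes (8/7)*(2)*2*pi*i = (32/7)*pi*i.
Summing the contributions at θ = -1/21 gives (32/7)*pi*i.

Continued minus principal equals (32/7)*pi*i.


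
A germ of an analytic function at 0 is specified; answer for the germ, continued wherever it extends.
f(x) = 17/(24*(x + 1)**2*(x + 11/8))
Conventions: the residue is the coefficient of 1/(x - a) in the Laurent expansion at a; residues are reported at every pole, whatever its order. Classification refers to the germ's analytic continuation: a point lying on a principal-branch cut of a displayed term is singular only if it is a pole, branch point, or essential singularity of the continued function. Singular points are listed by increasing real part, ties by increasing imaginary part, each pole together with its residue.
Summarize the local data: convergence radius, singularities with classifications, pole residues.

Denominator factor (x + 11/8): pole of order 1 at -11/8, modulus 11/8.
Denominator factor (x + 1)^2: pole of order 2 at -1, modulus 1.
The radius of convergence is the smallest modulus among the singular points: 1.
At the order-1 pole -11/8 set g(x) = (x - (-11/8))*f(x) = 17/(24*(x + 1)**2).
Simple pole: residue = g(a) at a = -11/8, which is 136/27.
At the order-2 pole -1 set g(x) = (x - (-1))^2*f(x) = 17/(24*(x + 11/8)).
Order-2 pole: residue = g'(a); g'(-1) = -136/27, so the residue is -136/27.
List the singular points by increasing real part (a conjugate pair: the negative imaginary part first).

Radius of convergence at 0: 1.
At -11/8: a pole of order 1; residue 136/27.
At -1: a pole of order 2; residue -136/27.


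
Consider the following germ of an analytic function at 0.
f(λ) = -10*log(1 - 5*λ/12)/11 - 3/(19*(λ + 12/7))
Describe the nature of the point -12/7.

The point is a pole of order 1.

The denominator factor λ + 12/7 vanishes at -12/7 and appears to the power 1; the numerator there equals -3/19, nonzero, and no other factor vanishes.
The branch terms are analytic at this point.
Hence a pole whose order is the multiplicity, 1.


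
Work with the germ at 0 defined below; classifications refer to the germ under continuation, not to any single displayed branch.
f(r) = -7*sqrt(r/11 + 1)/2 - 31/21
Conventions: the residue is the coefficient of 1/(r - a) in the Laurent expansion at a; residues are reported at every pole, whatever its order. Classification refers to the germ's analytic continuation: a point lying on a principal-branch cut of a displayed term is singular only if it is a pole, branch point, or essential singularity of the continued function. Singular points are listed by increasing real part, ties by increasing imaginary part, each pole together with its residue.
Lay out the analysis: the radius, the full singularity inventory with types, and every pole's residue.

Branch term (-7/2)*sqrt(1 - r/(-11)): its argument vanishes at r = -11, a square-root branch point, modulus 11.
The radius of convergence is the smallest modulus among the singular points: 11.

Radius of convergence at 0: 11.
At -11: an algebraic (square-root) branch point.


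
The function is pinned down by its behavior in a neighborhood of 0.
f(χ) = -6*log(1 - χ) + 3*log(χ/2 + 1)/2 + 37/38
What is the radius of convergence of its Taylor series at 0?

Branch term (-6)*log(1 - χ/(1)): its argument vanishes at χ = 1, a logarithmic branch point, modulus 1.
Branch term (3/2)*log(1 - χ/(-2)): its argument vanishes at χ = -2, a logarithmic branch point, modulus 2.
The radius of convergence is the smallest modulus among the singular points: 1.

The radius of convergence is 1.


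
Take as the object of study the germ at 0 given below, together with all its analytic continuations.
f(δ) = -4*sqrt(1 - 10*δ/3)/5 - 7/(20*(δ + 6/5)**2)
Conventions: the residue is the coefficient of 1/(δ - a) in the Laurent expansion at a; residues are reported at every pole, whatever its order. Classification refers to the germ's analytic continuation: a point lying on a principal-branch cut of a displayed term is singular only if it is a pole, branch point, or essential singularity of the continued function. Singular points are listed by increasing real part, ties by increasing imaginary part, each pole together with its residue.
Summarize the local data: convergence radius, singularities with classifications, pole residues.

Radius of convergence at 0: 3/10.
At -6/5: a pole of order 2; residue 0.
At 3/10: an algebraic (square-root) branch point.

Denominator factor (δ + 6/5)^2: pole of order 2 at -6/5, modulus 6/5.
Branch term (-4/5)*sqrt(1 - δ/(3/10)): its argument vanishes at δ = 3/10, a square-root branch point, modulus 3/10.
The radius of convergence is the smallest modulus among the singular points: 3/10.
The branch term is analytic at -6/5 and contributes nothing to the residue; only the rational part matters.
At the order-2 pole -6/5 set g(δ) = (δ - (-6/5))^2*(rational part) = -7/20.
Order-2 pole: residue = g'(a); g'(-6/5) = 0, so the residue is 0.
List the singular points by increasing real part (a conjugate pair: the negative imaginary part first).


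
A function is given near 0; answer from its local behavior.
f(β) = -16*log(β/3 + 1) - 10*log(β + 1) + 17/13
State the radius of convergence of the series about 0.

The radius of convergence is 1.

Branch term (-16)*log(1 - β/(-3)): its argument vanishes at β = -3, a logarithmic branch point, modulus 3.
Branch term (-10)*log(1 - β/(-1)): its argument vanishes at β = -1, a logarithmic branch point, modulus 1.
The radius of convergence is the smallest modulus among the singular points: 1.


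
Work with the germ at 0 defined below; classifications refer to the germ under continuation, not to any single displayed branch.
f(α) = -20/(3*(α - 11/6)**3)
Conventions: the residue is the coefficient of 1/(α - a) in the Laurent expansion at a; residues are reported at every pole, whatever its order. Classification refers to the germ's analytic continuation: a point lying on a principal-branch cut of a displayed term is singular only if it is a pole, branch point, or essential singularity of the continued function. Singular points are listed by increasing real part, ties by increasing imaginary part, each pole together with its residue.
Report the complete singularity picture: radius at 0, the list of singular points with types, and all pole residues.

Radius of convergence at 0: 11/6.
At 11/6: a pole of order 3; residue 0.

Denominator factor (α - 11/6)^3: pole of order 3 at 11/6, modulus 11/6.
The radius of convergence is the smallest modulus among the singular points: 11/6.
At the order-3 pole 11/6 set g(α) = (α - (11/6))^3*f(α) = -20/3.
Order-3 pole: residue = g''(a)/2; g''(11/6) = 0, so the residue is 0.


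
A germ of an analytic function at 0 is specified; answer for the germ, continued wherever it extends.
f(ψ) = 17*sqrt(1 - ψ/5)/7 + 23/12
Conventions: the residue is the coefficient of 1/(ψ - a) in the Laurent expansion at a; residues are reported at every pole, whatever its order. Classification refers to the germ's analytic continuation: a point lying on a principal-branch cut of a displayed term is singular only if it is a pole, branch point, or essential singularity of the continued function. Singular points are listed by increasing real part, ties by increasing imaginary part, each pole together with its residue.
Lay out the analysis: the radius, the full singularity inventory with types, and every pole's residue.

Radius of convergence at 0: 5.
At 5: an algebraic (square-root) branch point.

Branch term (17/7)*sqrt(1 - ψ/(5)): its argument vanishes at ψ = 5, a square-root branch point, modulus 5.
The radius of convergence is the smallest modulus among the singular points: 5.


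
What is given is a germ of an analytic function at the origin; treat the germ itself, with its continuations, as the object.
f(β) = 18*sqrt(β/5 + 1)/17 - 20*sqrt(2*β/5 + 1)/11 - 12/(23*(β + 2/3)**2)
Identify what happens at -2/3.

The point is a pole of order 2.

The denominator factor β + 2/3 vanishes at -2/3 and appears to the power 2; the numerator there equals -12/23, nonzero, and no other factor vanishes.
The branch terms are analytic at this point.
Hence a pole whose order is the multiplicity, 2.


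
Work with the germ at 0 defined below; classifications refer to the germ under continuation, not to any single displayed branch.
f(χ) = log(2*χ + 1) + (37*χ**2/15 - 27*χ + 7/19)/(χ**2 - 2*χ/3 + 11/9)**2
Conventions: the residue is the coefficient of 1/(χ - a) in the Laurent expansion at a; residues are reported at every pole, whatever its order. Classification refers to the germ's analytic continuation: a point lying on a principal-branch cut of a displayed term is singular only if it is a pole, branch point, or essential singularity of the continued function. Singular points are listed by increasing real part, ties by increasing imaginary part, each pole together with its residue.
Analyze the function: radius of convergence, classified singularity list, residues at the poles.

Radius of convergence at 0: 1/2.
At -1/2: a logarithmic branch point.
At (1/3) - ((1/3)*sqrt(10))*i: a pole of order 2; residue -((14407/38000)*sqrt(10))*i.
At (1/3) + ((1/3)*sqrt(10))*i: a pole of order 2; residue ((14407/38000)*sqrt(10))*i.

Denominator factor (χ**2 - 2*χ/3 + 11/9)^2: discriminant -40/9, complex-conjugate roots (1/3) + ((1/3)*sqrt(10))*i and (1/3) - ((1/3)*sqrt(10))*i; poles of order 2, moduli (1/3)*sqrt(11) and (1/3)*sqrt(11).
Branch term (1)*log(1 - χ/(-1/2)): its argument vanishes at χ = -1/2, a logarithmic branch point, modulus 1/2.
The radius of convergence is the smallest modulus among the singular points: 1/2.
The branch term is analytic at (1/3) - ((1/3)*sqrt(10))*i and contributes nothing to the residue; only the rational part matters.
The factor χ**2 - 2*χ/3 + 11/9 splits as (χ - a)(χ - a') with a = (1/3) - ((1/3)*sqrt(10))*i, a' = (1/3) + ((1/3)*sqrt(10))*i. At the order-2 pole a set g(χ) = (χ - a)^2*(rational part) = [37*χ**2/15 - 27*χ + 7/19] / (χ - a')^2.
Order-2 pole: residue = g'(a); g'((1/3) - ((1/3)*sqrt(10))*i) = -((14407/38000)*sqrt(10))*i, so the residue is -((14407/38000)*sqrt(10))*i.
The branch term is analytic at (1/3) + ((1/3)*sqrt(10))*i and contributes nothing to the residue; only the rational part matters.
The factor χ**2 - 2*χ/3 + 11/9 splits as (χ - a)(χ - a') with a = (1/3) + ((1/3)*sqrt(10))*i, a' = (1/3) - ((1/3)*sqrt(10))*i. At the order-2 pole a set g(χ) = (χ - a)^2*(rational part) = [37*χ**2/15 - 27*χ + 7/19] / (χ - a')^2.
Order-2 pole: residue = g'(a); g'((1/3) + ((1/3)*sqrt(10))*i) = ((14407/38000)*sqrt(10))*i, so the residue is ((14407/38000)*sqrt(10))*i.
List the singular points by increasing real part (a conjugate pair: the negative imaginary part first).


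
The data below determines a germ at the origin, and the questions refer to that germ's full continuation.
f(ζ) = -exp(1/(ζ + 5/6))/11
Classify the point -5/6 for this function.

The point is an essential singularity.

The exponent 1/(ζ - (-5/6)) has a pole at -5/6, so exp(1/(ζ - (-5/6))) takes every nonzero value near it: an essential singularity (not a pole of any order).


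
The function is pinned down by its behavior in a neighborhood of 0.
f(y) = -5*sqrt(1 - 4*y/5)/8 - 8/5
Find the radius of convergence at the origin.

The radius of convergence is 5/4.

Branch term (-5/8)*sqrt(1 - y/(5/4)): its argument vanishes at y = 5/4, a square-root branch point, modulus 5/4.
The radius of convergence is the smallest modulus among the singular points: 5/4.


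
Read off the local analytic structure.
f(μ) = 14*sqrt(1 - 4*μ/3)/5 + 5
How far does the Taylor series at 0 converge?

Branch term (14/5)*sqrt(1 - μ/(3/4)): its argument vanishes at μ = 3/4, a square-root branch point, modulus 3/4.
The radius of convergence is the smallest modulus among the singular points: 3/4.

The radius of convergence is 3/4.


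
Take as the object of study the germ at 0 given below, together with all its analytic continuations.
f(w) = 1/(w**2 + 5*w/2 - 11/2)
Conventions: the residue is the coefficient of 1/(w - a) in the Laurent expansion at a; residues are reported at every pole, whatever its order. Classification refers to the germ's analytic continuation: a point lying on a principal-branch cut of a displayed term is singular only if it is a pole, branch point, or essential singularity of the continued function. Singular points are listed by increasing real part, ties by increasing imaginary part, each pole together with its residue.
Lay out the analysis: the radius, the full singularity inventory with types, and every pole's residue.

Denominator factor (w**2 + 5*w/2 - 11/2): discriminant 113/4, real irrational roots -5/4 + (1/4)*sqrt(113) and -5/4 - (1/4)*sqrt(113); poles of order 1, moduli -5/4 + (1/4)*sqrt(113) and 5/4 + (1/4)*sqrt(113).
The radius of convergence is the smallest modulus among the singular points: -5/4 + (1/4)*sqrt(113).
The factor w**2 + 5*w/2 - 11/2 splits as (w - a)(w - a') with a = -5/4 - (1/4)*sqrt(113), a' = -5/4 + (1/4)*sqrt(113). At the order-1 pole a set g(w) = (w - a)*f(w) = [1] / (w - a').
Simple pole: residue = g(a) at a = -5/4 - (1/4)*sqrt(113), which is -(2/113)*sqrt(113).
The factor w**2 + 5*w/2 - 11/2 splits as (w - a)(w - a') with a = -5/4 + (1/4)*sqrt(113), a' = -5/4 - (1/4)*sqrt(113). At the order-1 pole a set g(w) = (w - a)*f(w) = [1] / (w - a').
Simple pole: residue = g(a) at a = -5/4 + (1/4)*sqrt(113), which is (2/113)*sqrt(113).
List the singular points by increasing real part (a conjugate pair: the negative imaginary part first).

Radius of convergence at 0: -5/4 + (1/4)*sqrt(113).
At -5/4 - (1/4)*sqrt(113): a pole of order 1; residue -(2/113)*sqrt(113).
At -5/4 + (1/4)*sqrt(113): a pole of order 1; residue (2/113)*sqrt(113).


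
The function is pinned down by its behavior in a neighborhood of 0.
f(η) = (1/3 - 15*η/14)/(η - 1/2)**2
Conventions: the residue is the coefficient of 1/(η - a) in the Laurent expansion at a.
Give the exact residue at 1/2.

At the order-2 pole 1/2 set g(η) = (η - (1/2))^2*f(η) = 1/3 - 15*η/14.
Order-2 pole: residue = g'(a); g'(1/2) = -15/14, so the residue is -15/14.

The residue is -15/14.


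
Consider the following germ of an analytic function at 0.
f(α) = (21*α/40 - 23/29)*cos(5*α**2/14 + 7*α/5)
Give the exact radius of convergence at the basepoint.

The radius of convergence is infinite.

The factor cos(5*α**2/14 + 7*α/5) is entire and contributes no finite singular point.
The polynomial part has no poles.
No finite singular points: the Taylor series at 0 converges everywhere.


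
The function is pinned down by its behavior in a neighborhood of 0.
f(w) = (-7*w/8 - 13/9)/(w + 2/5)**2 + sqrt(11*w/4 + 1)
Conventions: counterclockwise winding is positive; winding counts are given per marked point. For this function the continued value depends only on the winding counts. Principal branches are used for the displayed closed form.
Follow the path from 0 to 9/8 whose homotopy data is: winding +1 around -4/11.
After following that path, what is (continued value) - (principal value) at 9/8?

The rational part is single-valued and drops out of the difference; each branch term changes only by its own monodromy.
(1)*sqrt(1 - w/(-4/11)): winding +1 is odd, the square root flips sign, contributing -2*(1)*sqrt(1 - (9/8)/(-4/11)) = -2*(1)*sqrt(131/32) = -(1/4)*sqrt(262).
Summing the contributions at w = 9/8 gives -(1/4)*sqrt(262).

Continued minus principal equals -(1/4)*sqrt(262).


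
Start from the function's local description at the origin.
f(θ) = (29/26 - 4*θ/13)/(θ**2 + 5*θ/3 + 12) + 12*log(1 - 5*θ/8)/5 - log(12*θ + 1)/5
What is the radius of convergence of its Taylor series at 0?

The radius of convergence is 1/12.

Denominator factor (θ**2 + 5*θ/3 + 12): discriminant -407/9, complex-conjugate roots (-5/6) + ((1/6)*sqrt(407))*i and (-5/6) - ((1/6)*sqrt(407))*i; poles of order 1, moduli (2)*sqrt(3) and (2)*sqrt(3).
Branch term (12/5)*log(1 - θ/(8/5)): its argument vanishes at θ = 8/5, a logarithmic branch point, modulus 8/5.
Branch term (-1/5)*log(1 - θ/(-1/12)): its argument vanishes at θ = -1/12, a logarithmic branch point, modulus 1/12.
The radius of convergence is the smallest modulus among the singular points: 1/12.


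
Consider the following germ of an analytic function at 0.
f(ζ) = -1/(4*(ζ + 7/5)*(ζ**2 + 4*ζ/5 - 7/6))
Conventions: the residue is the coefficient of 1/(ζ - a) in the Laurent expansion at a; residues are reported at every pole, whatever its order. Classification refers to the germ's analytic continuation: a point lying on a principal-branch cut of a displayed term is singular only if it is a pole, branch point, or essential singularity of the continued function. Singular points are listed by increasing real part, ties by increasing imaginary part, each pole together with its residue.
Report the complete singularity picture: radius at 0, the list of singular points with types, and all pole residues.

Denominator factor (ζ**2 + 4*ζ/5 - 7/6): discriminant 398/75, real irrational roots -2/5 + (1/30)*sqrt(1194) and -2/5 - (1/30)*sqrt(1194); poles of order 1, moduli -2/5 + (1/30)*sqrt(1194) and 2/5 + (1/30)*sqrt(1194).
Denominator factor (ζ + 7/5): pole of order 1 at -7/5, modulus 7/5.
The radius of convergence is the smallest modulus among the singular points: -2/5 + (1/30)*sqrt(1194).
The factor ζ**2 + 4*ζ/5 - 7/6 splits as (ζ - a)(ζ - a') with a = -2/5 - (1/30)*sqrt(1194), a' = -2/5 + (1/30)*sqrt(1194). At the order-1 pole a set g(ζ) = (ζ - a)*f(ζ) = [-1/(4*(ζ + 7/5))] / (ζ - a').
Simple pole: residue = g(a) at a = -2/5 - (1/30)*sqrt(1194), which is -75/196 - (375/39004)*sqrt(1194).
At the order-1 pole -7/5 set g(ζ) = (ζ - (-7/5))*f(ζ) = -1/(4*(ζ**2 + 4*ζ/5 - 7/6)).
Simple pole: residue = g(a) at a = -7/5, which is 75/98.
The factor ζ**2 + 4*ζ/5 - 7/6 splits as (ζ - a)(ζ - a') with a = -2/5 + (1/30)*sqrt(1194), a' = -2/5 - (1/30)*sqrt(1194). At the order-1 pole a set g(ζ) = (ζ - a)*f(ζ) = [-1/(4*(ζ + 7/5))] / (ζ - a').
Simple pole: residue = g(a) at a = -2/5 + (1/30)*sqrt(1194), which is -75/196 + (375/39004)*sqrt(1194).
List the singular points by increasing real part (a conjugate pair: the negative imaginary part first).

Radius of convergence at 0: -2/5 + (1/30)*sqrt(1194).
At -2/5 - (1/30)*sqrt(1194): a pole of order 1; residue -75/196 - (375/39004)*sqrt(1194).
At -7/5: a pole of order 1; residue 75/98.
At -2/5 + (1/30)*sqrt(1194): a pole of order 1; residue -75/196 + (375/39004)*sqrt(1194).


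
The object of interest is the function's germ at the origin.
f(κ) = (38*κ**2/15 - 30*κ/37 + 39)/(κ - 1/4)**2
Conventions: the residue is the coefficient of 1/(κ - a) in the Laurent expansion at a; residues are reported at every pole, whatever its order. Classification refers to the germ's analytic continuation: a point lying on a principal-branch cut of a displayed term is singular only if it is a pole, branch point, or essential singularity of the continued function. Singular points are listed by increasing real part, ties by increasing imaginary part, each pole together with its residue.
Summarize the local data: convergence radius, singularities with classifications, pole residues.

Denominator factor (κ - 1/4)^2: pole of order 2 at 1/4, modulus 1/4.
The radius of convergence is the smallest modulus among the singular points: 1/4.
At the order-2 pole 1/4 set g(κ) = (κ - (1/4))^2*f(κ) = 38*κ**2/15 - 30*κ/37 + 39.
Order-2 pole: residue = g'(a); g'(1/4) = 253/555, so the residue is 253/555.

Radius of convergence at 0: 1/4.
At 1/4: a pole of order 2; residue 253/555.


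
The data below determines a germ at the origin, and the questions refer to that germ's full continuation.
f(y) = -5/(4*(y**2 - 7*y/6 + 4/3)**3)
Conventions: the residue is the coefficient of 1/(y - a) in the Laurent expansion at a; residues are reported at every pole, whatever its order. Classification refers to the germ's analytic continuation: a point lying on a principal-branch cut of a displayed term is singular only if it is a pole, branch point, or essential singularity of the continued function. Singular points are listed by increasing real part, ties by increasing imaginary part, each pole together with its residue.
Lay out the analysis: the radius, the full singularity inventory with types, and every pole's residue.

Radius of convergence at 0: (2/3)*sqrt(3).
At (7/12) - ((1/12)*sqrt(143))*i: a pole of order 3; residue -((58320/2924207)*sqrt(143))*i.
At (7/12) + ((1/12)*sqrt(143))*i: a pole of order 3; residue ((58320/2924207)*sqrt(143))*i.


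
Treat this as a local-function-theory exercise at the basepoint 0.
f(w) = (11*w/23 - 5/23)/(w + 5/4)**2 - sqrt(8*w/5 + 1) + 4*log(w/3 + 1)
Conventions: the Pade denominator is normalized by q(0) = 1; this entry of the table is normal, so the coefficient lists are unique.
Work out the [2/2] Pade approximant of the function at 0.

Taylor coefficients needed (expand at 0): a_0 = -131/115, a_1 = 1832/1725, a_2 = -17054/25875, a_3 = 775484/1164375, a_4 = -3889891/5821875.
Write the denominator as Q(w) = 1 + q1*w + q2*w^2. Requiring Q*f - P = O(w^5) with deg P <= 2 kills the coefficients of w^3..w^4 in Q*f:
  w^3: a_3 + q1*a_2 + q2*a_1 = 0, i.e. 775484/1164375 + (-17054/25875)*q1 + (1832/1725)*q2 = 0.
  w^4: a_4 + q1*a_3 + q2*a_2 = 0, i.e. -3889891/5821875 + (775484/1164375)*q1 + (-17054/25875)*q2 = 0.
Solving this linear system: q1 = 81537368/82225491, q2 = -433162423/37001470950.
The numerator is Q*f truncated at degree 2: P0 = a_0 = -131/115; P1 = a_1 + q1*a_0 = -3194609536/47279657325; P2 = a_2 + q1*a_1 + q2*a_0 = 15073834571/37001470950.

The Pade approximant has numerator coefficients [-131/115, -3194609536/47279657325, 15073834571/37001470950]; denominator coefficients [1, 81537368/82225491, -433162423/37001470950].


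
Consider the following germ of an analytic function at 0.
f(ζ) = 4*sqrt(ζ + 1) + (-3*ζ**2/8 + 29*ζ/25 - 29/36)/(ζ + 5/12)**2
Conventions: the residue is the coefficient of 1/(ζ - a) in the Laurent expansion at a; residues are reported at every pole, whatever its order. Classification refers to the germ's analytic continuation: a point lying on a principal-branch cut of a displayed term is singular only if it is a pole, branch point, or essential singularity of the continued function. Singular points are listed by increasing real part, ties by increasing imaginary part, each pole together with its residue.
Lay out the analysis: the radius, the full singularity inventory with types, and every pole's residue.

Denominator factor (ζ + 5/12)^2: pole of order 2 at -5/12, modulus 5/12.
Branch term (4)*sqrt(1 - ζ/(-1)): its argument vanishes at ζ = -1, a square-root branch point, modulus 1.
The radius of convergence is the smallest modulus among the singular points: 5/12.
The branch term is analytic at -5/12 and contributes nothing to the residue; only the rational part matters.
At the order-2 pole -5/12 set g(ζ) = (ζ - (-5/12))^2*(rational part) = -3*ζ**2/8 + 29*ζ/25 - 29/36.
Order-2 pole: residue = g'(a); g'(-5/12) = 589/400, so the residue is 589/400.
List the singular points by increasing real part (a conjugate pair: the negative imaginary part first).

Radius of convergence at 0: 5/12.
At -1: an algebraic (square-root) branch point.
At -5/12: a pole of order 2; residue 589/400.


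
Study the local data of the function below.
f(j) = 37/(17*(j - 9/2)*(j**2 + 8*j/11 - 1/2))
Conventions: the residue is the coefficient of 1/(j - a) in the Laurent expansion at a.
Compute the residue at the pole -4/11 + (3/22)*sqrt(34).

The residue is -814/17221 - (43549/878271)*sqrt(34).

The factor j**2 + 8*j/11 - 1/2 splits as (j - a)(j - a') with a = -4/11 + (3/22)*sqrt(34), a' = -4/11 - (3/22)*sqrt(34). At the order-1 pole a set g(j) = (j - a)*f(j) = [37/(17*(j - 9/2))] / (j - a').
Simple pole: residue = g(a) at a = -4/11 + (3/22)*sqrt(34), which is -814/17221 - (43549/878271)*sqrt(34).


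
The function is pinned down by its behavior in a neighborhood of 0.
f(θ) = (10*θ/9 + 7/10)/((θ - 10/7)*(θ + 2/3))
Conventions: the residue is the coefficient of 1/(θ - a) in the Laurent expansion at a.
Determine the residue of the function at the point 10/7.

At the order-1 pole 10/7 set g(θ) = (θ - (10/7))*f(θ) = (10*θ/9 + 7/10)/(θ + 2/3).
Simple pole: residue = g(a) at a = 10/7, which is 131/120.

The residue is 131/120.


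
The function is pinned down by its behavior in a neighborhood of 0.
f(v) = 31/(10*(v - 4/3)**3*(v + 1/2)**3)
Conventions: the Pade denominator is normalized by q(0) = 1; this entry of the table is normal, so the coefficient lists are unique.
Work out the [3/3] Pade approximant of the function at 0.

The Pade approximant has numerator coefficients [-837/80, 14952771477/5345375800, -53717823/5686570, 4425087591/668171975]; denominator coefficients [1, 1861598157/534537580, 37528197/427630064, -56397380761/8552601280].

Taylor coefficients needed (expand at 0): a_0 = -837/80, a_1 = 2511/64, a_2 = -92907/640, a_3 = 225153/512, a_4 = -25805547/20480, a_5 = 55580985/16384, a_6 = -144246069/16384.
Write the denominator as Q(v) = 1 + q1*v + q2*v^2 + q3*v^3. Requiring Q*f - P = O(v^7) with deg P <= 3 kills the coefficients of v^4..v^6 in Q*f:
  v^4: a_4 + q1*a_3 + q2*a_2 + q3*a_1 = 0, i.e. -25805547/20480 + (225153/512)*q1 + (-92907/640)*q2 + (2511/64)*q3 = 0.
  v^5: a_5 + q1*a_4 + q2*a_3 + q3*a_2 = 0, i.e. 55580985/16384 + (-25805547/20480)*q1 + (225153/512)*q2 + (-92907/640)*q3 = 0.
  v^6: a_6 + q1*a_5 + q2*a_4 + q3*a_3 = 0, i.e. -144246069/16384 + (55580985/16384)*q1 + (-25805547/20480)*q2 + (225153/512)*q3 = 0.
Solving this linear system: q1 = 1861598157/534537580, q2 = 37528197/427630064, q3 = -56397380761/8552601280.
The numerator is Q*f truncated at degree 3: P0 = a_0 = -837/80; P1 = a_1 + q1*a_0 = 14952771477/5345375800; P2 = a_2 + q1*a_1 + q2*a_0 = -53717823/5686570; P3 = a_3 + q1*a_2 + q2*a_1 + q3*a_0 = 4425087591/668171975.


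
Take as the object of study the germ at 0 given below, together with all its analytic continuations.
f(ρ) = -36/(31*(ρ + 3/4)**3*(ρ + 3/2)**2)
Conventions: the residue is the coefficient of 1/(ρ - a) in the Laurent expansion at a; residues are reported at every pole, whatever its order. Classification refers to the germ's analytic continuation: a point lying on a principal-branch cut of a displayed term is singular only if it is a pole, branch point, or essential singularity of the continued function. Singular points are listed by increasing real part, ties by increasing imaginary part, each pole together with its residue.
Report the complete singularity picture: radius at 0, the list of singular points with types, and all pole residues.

Denominator factor (ρ + 3/2)^2: pole of order 2 at -3/2, modulus 3/2.
Denominator factor (ρ + 3/4)^3: pole of order 3 at -3/4, modulus 3/4.
The radius of convergence is the smallest modulus among the singular points: 3/4.
At the order-2 pole -3/2 set g(ρ) = (ρ - (-3/2))^2*f(ρ) = -36/(31*(ρ + 3/4)**3).
Order-2 pole: residue = g'(a); g'(-3/2) = 1024/93, so the residue is 1024/93.
At the order-3 pole -3/4 set g(ρ) = (ρ - (-3/4))^3*f(ρ) = -36/(31*(ρ + 3/2)**2).
Order-3 pole: residue = g''(a)/2; g''(-3/4) = -2048/93, so the residue is -1024/93.
List the singular points by increasing real part (a conjugate pair: the negative imaginary part first).

Radius of convergence at 0: 3/4.
At -3/2: a pole of order 2; residue 1024/93.
At -3/4: a pole of order 3; residue -1024/93.


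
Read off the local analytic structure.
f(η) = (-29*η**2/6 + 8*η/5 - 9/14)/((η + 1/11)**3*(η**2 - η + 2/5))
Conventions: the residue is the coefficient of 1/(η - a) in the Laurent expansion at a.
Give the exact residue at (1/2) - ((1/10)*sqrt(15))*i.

The factor η**2 - η + 2/5 splits as (η - a)(η - a') with a = (1/2) - ((1/10)*sqrt(15))*i, a' = (1/2) + ((1/10)*sqrt(15))*i. At the order-1 pole a set g(η) = (η - a)*f(η) = [(-29*η**2/6 + 8*η/5 - 9/14)/(η + 1/11)**3] / (η - a').
Simple pole: residue = g(a) at a = (1/2) - ((1/10)*sqrt(15))*i, which is (2257289485/1156831536) - ((3867818119/3470494608)*sqrt(15))*i.

The residue is (2257289485/1156831536) - ((3867818119/3470494608)*sqrt(15))*i.


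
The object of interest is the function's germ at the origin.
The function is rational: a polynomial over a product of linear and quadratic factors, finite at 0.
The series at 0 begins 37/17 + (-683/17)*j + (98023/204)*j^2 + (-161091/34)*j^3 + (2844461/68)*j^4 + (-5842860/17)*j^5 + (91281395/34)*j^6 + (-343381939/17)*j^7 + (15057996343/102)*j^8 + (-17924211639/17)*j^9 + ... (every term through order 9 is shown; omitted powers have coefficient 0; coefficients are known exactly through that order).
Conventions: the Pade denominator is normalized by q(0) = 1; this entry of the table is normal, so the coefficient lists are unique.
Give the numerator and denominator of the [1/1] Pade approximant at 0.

The Pade approximant has numerator coefficients [37/17, -1971017/139332]; denominator coefficients [1, 98023/8196].

Taylor coefficients needed (read off): a_0 = 37/17, a_1 = -683/17, a_2 = 98023/204.
Write the denominator as Q(j) = 1 + q1*j. Requiring Q*f - P = O(j^3) with deg P <= 1 kills the coefficients of j^2..j^2 in Q*f:
  j^2: a_2 + q1*a_1 = 0, i.e. 98023/204 + (-683/17)*q1 = 0.
Solving this linear system: q1 = 98023/8196.
The numerator is Q*f truncated at degree 1: P0 = a_0 = 37/17; P1 = a_1 + q1*a_0 = -1971017/139332.


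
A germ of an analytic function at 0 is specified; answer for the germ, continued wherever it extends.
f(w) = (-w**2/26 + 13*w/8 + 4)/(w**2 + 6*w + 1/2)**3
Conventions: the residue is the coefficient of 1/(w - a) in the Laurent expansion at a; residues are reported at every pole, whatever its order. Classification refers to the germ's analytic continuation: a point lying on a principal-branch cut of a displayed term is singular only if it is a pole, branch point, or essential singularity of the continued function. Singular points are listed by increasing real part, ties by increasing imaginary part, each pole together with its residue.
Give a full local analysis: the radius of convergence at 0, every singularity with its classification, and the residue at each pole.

Radius of convergence at 0: 3 - (1/2)*sqrt(34).
At -3 - (1/2)*sqrt(34): a pole of order 3; residue (347/2043808)*sqrt(34).
At -3 + (1/2)*sqrt(34): a pole of order 3; residue -(347/2043808)*sqrt(34).


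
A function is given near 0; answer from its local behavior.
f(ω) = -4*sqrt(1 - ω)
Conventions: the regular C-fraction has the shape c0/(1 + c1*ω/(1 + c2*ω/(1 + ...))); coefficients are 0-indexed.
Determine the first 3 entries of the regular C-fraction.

The regular C-fraction coefficients are [-4, 1/2, -3/4].

Taylor coefficients (expand at 0): a_0 = -4, a_1 = 2, a_2 = 1/2.
c0 = a_0 = -4. Peel one level at a time: if S = 1 + c*ω/S' with S'(0) = 1, then c is the ω-coefficient of S and S' = c*ω/(S - 1).
S_1 = c0/f = 1 + (1/2)*ω + (3/8)*ω^2 + ...; c1 = 1/2.
S_2 = c1*ω/(S_1 - 1) = 1 + (-3/4)*ω + ...; c2 = -3/4.


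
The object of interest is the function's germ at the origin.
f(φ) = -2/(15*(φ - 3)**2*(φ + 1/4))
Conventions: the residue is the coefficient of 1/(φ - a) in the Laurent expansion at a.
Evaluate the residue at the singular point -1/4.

The residue is -32/2535.

At the order-1 pole -1/4 set g(φ) = (φ - (-1/4))*f(φ) = -2/(15*(φ - 3)**2).
Simple pole: residue = g(a) at a = -1/4, which is -32/2535.


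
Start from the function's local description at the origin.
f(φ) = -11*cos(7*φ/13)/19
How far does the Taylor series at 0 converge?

The radius of convergence is infinite.

The factor cos(7*φ/13) is entire and contributes no finite singular point.
The polynomial part has no poles.
No finite singular points: the Taylor series at 0 converges everywhere.


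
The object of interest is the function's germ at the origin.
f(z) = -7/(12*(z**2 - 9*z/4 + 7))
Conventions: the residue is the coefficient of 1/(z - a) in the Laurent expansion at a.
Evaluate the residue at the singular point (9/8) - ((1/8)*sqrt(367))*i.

The residue is -((7/1101)*sqrt(367))*i.

The factor z**2 - 9*z/4 + 7 splits as (z - a)(z - a') with a = (9/8) - ((1/8)*sqrt(367))*i, a' = (9/8) + ((1/8)*sqrt(367))*i. At the order-1 pole a set g(z) = (z - a)*f(z) = [-7/12] / (z - a').
Simple pole: residue = g(a) at a = (9/8) - ((1/8)*sqrt(367))*i, which is -((7/1101)*sqrt(367))*i.


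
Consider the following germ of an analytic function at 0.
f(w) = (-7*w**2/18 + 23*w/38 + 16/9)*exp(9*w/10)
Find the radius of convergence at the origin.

The factor exp(9*w/10) is entire and contributes no finite singular point.
The polynomial part has no poles.
No finite singular points: the Taylor series at 0 converges everywhere.

The radius of convergence is infinite.


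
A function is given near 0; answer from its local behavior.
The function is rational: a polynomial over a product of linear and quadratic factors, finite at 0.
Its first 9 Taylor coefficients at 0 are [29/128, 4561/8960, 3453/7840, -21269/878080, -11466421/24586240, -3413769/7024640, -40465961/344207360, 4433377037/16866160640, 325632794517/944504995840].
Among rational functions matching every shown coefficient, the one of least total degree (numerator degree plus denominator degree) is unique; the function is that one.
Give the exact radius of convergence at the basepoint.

No rational of total degree below 7 reproduces all 9 coefficients; solving the [1/6] Pade equations on them gives f(u) = (29/16 - u/5)/(u**2 - 11*u/7 + 2)**3, whose expansion matches every shown term.
Denominator factor (u**2 - 11*u/7 + 2)^3: discriminant -271/49, complex-conjugate roots (11/14) + ((1/14)*sqrt(271))*i and (11/14) - ((1/14)*sqrt(271))*i; poles of order 3, moduli sqrt(2) and sqrt(2).
The radius of convergence is the smallest modulus among the singular points: sqrt(2).

The radius of convergence is sqrt(2).


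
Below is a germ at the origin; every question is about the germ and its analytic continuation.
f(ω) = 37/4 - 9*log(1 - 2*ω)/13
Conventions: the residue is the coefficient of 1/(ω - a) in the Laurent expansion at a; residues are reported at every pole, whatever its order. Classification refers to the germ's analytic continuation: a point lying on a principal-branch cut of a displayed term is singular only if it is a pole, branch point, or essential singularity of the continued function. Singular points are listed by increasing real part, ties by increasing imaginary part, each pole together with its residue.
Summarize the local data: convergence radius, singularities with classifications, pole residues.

Radius of convergence at 0: 1/2.
At 1/2: a logarithmic branch point.

Branch term (-9/13)*log(1 - ω/(1/2)): its argument vanishes at ω = 1/2, a logarithmic branch point, modulus 1/2.
The radius of convergence is the smallest modulus among the singular points: 1/2.


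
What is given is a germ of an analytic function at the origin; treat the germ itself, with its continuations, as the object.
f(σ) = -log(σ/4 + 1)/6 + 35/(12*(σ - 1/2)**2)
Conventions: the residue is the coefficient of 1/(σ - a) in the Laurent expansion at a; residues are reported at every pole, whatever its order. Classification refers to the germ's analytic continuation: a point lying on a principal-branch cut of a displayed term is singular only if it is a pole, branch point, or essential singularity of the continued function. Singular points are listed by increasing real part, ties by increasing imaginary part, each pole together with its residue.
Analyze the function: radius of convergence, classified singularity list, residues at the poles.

Denominator factor (σ - 1/2)^2: pole of order 2 at 1/2, modulus 1/2.
Branch term (-1/6)*log(1 - σ/(-4)): its argument vanishes at σ = -4, a logarithmic branch point, modulus 4.
The radius of convergence is the smallest modulus among the singular points: 1/2.
The branch term is analytic at 1/2 and contributes nothing to the residue; only the rational part matters.
At the order-2 pole 1/2 set g(σ) = (σ - (1/2))^2*(rational part) = 35/12.
Order-2 pole: residue = g'(a); g'(1/2) = 0, so the residue is 0.
List the singular points by increasing real part (a conjugate pair: the negative imaginary part first).

Radius of convergence at 0: 1/2.
At -4: a logarithmic branch point.
At 1/2: a pole of order 2; residue 0.
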